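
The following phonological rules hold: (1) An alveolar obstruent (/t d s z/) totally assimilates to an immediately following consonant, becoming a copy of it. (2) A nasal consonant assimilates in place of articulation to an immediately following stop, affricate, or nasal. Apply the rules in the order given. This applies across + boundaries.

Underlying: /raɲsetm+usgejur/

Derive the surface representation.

Rule 1: /t/ before /m/ → [m] (total assimilation)
Rule 1: /s/ before /g/ → [g] (total assimilation)
After rule 1: raɲsemm+uggejur
Rule 2: no segment meets the rule's conditions; no change.

[raɲsemm+uggejur]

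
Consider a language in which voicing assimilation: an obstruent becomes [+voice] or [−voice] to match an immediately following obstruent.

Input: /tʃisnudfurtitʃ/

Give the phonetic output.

[tʃisnutfurtitʃ]

/d/ before /f/ (voiceless) → [t]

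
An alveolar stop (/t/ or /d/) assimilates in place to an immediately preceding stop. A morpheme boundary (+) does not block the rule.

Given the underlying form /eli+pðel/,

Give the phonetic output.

[eli+pðel]

no segment meets the rule's conditions; no change.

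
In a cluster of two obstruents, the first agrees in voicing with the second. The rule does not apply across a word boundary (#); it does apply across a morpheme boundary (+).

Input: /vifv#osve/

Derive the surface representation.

/f/ before /v/ (voiced) → [v]
/s/ before /v/ (voiced) → [z]

[vivv#ozve]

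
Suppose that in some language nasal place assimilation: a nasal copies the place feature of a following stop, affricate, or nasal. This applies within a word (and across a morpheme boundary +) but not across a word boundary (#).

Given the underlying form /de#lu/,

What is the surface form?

no segment meets the rule's conditions; no change.

[de#lu]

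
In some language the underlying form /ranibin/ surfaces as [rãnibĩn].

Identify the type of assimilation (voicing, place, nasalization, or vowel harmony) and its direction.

nasalization, regressive

/a/→[ã] /i/→[ĩ].
Each target copies a feature from the following segment, so the direction is regressive.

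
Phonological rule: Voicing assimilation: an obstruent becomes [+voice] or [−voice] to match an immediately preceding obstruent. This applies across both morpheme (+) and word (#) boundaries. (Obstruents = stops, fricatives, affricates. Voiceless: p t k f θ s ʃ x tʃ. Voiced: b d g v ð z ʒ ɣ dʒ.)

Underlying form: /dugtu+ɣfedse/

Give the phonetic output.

/t/ after /g/ (voiced) → [d]
/f/ after /ɣ/ (voiced) → [v]
/s/ after /d/ (voiced) → [z]

[dugdu+ɣvedze]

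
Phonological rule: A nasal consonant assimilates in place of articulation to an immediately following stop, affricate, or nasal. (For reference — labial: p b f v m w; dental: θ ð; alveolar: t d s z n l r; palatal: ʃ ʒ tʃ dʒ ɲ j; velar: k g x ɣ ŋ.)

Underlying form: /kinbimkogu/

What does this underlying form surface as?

/n/ before /b/ (labial) → [m]
/m/ before /k/ (velar) → [ŋ]

[kimbiŋkogu]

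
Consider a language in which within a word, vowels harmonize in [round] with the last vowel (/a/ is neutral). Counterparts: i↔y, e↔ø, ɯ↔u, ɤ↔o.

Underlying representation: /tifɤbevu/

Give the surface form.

[tyfobøvu]

/i/ harmonizes with /u/ ([+round]) → [y]
/ɤ/ harmonizes with /u/ ([+round]) → [o]
/e/ harmonizes with /u/ ([+round]) → [ø]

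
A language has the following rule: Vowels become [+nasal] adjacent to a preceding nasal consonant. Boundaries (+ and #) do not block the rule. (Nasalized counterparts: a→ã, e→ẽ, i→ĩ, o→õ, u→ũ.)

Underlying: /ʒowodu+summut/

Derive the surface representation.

/u/ after nasal /m/ → [ũ]

[ʒowodu+summũt]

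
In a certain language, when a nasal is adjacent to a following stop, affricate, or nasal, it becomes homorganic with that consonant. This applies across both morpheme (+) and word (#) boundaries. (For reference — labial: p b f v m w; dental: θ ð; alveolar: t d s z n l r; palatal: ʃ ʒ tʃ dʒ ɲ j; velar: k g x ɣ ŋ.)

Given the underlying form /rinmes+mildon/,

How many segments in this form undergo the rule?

1

/n/ before /m/ (labial) → [m]
1 segment changes.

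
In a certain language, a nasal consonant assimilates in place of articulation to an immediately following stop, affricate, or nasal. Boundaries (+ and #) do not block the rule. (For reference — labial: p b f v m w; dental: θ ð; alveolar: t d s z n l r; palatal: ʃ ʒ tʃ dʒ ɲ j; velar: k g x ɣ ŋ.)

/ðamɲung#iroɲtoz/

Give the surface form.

/m/ before /ɲ/ (palatal) → [ɲ]
/n/ before /g/ (velar) → [ŋ]
/ɲ/ before /t/ (alveolar) → [n]

[ðaɲɲuŋg#irontoz]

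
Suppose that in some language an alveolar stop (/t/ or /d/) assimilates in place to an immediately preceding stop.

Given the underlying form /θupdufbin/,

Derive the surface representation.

[θupbufbin]

/d/ after /p/ (labial) → [b]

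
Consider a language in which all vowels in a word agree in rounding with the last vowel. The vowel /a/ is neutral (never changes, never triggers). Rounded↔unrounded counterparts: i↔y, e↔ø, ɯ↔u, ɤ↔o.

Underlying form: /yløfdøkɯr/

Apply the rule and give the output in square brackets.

/y/ harmonizes with /ɯ/ ([-round]) → [i]
/ø/ harmonizes with /ɯ/ ([-round]) → [e]
/ø/ harmonizes with /ɯ/ ([-round]) → [e]

[ilefdekɯr]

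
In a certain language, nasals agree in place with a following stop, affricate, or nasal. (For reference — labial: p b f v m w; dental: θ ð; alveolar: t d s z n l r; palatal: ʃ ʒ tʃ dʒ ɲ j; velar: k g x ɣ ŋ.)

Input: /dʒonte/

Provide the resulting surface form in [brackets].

[dʒonte]

no segment meets the rule's conditions; no change.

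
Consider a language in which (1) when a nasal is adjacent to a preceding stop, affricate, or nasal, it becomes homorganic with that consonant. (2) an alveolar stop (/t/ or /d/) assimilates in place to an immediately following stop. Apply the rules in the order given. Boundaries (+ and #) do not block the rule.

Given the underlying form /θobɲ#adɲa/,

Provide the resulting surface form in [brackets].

[θobm#adna]

Rule 1: /ɲ/ after /b/ (labial) → [m]
Rule 1: /ɲ/ after /d/ (alveolar) → [n]
After rule 1: θobm#adna
Rule 2: no segment meets the rule's conditions; no change.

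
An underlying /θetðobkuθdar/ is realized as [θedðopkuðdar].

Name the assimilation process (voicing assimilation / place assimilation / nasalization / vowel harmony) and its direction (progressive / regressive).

/t/→[d] /b/→[p] /θ/→[ð].
Each target copies a feature from the following segment, so the direction is regressive.

voicing assimilation, regressive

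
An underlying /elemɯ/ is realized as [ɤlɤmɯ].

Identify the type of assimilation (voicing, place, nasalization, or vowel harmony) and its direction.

vowel harmony, regressive

/e/→[ɤ] /e/→[ɤ].
Vowels agree with the last vowel, so the harmony is regressive.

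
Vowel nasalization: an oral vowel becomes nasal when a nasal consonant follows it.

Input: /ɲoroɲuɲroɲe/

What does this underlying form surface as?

[ɲorõɲũɲrõɲe]

/o/ before nasal /ɲ/ → [õ]
/u/ before nasal /ɲ/ → [ũ]
/o/ before nasal /ɲ/ → [õ]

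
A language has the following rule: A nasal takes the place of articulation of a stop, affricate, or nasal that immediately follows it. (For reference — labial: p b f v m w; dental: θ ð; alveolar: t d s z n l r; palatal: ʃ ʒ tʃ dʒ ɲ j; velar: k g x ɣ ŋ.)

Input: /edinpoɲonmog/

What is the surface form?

[edimpoɲommog]

/n/ before /p/ (labial) → [m]
/n/ before /m/ (labial) → [m]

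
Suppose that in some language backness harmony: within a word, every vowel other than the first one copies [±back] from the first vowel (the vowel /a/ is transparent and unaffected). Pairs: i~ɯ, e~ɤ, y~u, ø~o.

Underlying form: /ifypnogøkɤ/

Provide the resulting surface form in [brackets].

[ifypnøgøke]

/o/ harmonizes with /i/ ([-back]) → [ø]
/ɤ/ harmonizes with /i/ ([-back]) → [e]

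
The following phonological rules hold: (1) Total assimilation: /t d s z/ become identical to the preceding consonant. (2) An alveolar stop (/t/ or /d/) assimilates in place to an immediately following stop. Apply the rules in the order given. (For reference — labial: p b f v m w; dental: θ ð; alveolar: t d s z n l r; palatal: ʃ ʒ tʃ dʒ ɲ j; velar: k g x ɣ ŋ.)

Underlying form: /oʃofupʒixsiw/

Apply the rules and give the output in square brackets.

[oʃofupʒixxiw]

Rule 1: /s/ after /x/ → [x] (total assimilation)
After rule 1: oʃofupʒixxiw
Rule 2: no segment meets the rule's conditions; no change.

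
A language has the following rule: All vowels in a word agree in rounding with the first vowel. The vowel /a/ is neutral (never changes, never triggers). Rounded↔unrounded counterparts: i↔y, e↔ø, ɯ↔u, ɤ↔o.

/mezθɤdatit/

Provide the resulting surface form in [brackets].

no segment meets the rule's conditions; no change.

[mezθɤdatit]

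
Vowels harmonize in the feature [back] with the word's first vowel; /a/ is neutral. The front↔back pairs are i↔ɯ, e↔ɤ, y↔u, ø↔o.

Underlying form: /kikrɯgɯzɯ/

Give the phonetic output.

[kikrigizi]

/ɯ/ harmonizes with /i/ ([-back]) → [i]
/ɯ/ harmonizes with /i/ ([-back]) → [i]
/ɯ/ harmonizes with /i/ ([-back]) → [i]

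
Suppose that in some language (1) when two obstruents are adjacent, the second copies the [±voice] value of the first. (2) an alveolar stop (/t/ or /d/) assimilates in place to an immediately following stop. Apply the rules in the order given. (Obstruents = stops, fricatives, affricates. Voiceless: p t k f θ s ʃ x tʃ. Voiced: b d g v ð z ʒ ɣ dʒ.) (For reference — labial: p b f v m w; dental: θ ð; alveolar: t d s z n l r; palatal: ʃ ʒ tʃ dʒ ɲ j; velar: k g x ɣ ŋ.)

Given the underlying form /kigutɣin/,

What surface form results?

[kigutxin]

Rule 1: /ɣ/ after /t/ (voiceless) → [x]
After rule 1: kigutxin
Rule 2: no segment meets the rule's conditions; no change.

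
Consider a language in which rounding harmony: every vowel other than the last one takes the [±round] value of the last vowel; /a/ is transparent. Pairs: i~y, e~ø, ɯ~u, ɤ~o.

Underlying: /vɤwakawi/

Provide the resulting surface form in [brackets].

no segment meets the rule's conditions; no change.

[vɤwakawi]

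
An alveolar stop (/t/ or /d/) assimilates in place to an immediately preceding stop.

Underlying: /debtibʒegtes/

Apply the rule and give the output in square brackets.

[debpibʒegkes]

/t/ after /b/ (labial) → [p]
/t/ after /g/ (velar) → [k]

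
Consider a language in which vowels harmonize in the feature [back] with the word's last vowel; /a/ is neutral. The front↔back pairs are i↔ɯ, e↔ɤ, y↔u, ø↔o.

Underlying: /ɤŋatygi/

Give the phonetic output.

[eŋatygi]

/ɤ/ harmonizes with /i/ ([-back]) → [e]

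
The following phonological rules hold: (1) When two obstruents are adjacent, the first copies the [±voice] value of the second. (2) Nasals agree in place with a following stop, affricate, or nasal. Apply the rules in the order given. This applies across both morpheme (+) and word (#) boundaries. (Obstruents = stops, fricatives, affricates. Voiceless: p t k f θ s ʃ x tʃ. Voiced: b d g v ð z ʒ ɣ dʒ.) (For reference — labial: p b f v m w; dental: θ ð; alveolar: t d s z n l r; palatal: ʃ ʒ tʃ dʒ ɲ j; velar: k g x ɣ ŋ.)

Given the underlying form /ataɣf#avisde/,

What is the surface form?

Rule 1: /ɣ/ before /f/ (voiceless) → [x]
Rule 1: /s/ before /d/ (voiced) → [z]
After rule 1: ataxf#avizde
Rule 2: no segment meets the rule's conditions; no change.

[ataxf#avizde]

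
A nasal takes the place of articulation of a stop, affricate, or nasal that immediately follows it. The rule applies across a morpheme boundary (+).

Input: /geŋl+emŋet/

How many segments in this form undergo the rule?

/m/ before /ŋ/ (velar) → [ŋ]
1 segment changes.

1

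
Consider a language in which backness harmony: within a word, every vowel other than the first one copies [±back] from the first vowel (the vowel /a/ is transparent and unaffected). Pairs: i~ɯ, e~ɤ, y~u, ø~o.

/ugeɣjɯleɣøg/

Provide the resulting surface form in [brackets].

/e/ harmonizes with /u/ ([+back]) → [ɤ]
/e/ harmonizes with /u/ ([+back]) → [ɤ]
/ø/ harmonizes with /u/ ([+back]) → [o]

[ugɤɣjɯlɤɣog]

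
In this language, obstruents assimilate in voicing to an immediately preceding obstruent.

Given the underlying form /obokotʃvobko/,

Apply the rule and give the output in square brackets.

[obokotʃfobgo]

/v/ after /tʃ/ (voiceless) → [f]
/k/ after /b/ (voiced) → [g]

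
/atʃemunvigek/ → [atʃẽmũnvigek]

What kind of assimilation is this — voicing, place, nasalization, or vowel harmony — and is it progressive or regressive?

/e/→[ẽ] /u/→[ũ].
Each target copies a feature from the following segment, so the direction is regressive.

nasalization, regressive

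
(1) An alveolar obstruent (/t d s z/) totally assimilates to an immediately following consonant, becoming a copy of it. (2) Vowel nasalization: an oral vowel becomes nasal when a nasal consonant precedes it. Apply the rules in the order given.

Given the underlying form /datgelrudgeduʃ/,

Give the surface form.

[daggelruggeduʃ]

Rule 1: /t/ before /g/ → [g] (total assimilation)
Rule 1: /d/ before /g/ → [g] (total assimilation)
After rule 1: daggelruggeduʃ
Rule 2: no segment meets the rule's conditions; no change.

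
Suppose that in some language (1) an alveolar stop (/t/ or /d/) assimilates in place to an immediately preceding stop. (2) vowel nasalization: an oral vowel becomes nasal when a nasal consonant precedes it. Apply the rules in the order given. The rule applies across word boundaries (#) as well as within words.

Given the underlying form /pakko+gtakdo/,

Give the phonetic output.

[pakko+gkakgo]

Rule 1: /t/ after /g/ (velar) → [k]
Rule 1: /d/ after /k/ (velar) → [g]
After rule 1: pakko+gkakgo
Rule 2: no segment meets the rule's conditions; no change.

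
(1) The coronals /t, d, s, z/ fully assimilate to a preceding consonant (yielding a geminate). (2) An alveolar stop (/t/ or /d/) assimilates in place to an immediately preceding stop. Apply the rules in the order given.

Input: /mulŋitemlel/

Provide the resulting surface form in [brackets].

[mulŋitemlel]

Rule 1: no segment meets the rule's conditions; no change.
After rule 1: mulŋitemlel
Rule 2: no segment meets the rule's conditions; no change.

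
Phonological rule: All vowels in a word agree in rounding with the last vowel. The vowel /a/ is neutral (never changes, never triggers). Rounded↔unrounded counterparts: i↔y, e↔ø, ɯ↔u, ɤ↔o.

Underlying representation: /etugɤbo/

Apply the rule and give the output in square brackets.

[øtugobo]

/e/ harmonizes with /o/ ([+round]) → [ø]
/ɤ/ harmonizes with /o/ ([+round]) → [o]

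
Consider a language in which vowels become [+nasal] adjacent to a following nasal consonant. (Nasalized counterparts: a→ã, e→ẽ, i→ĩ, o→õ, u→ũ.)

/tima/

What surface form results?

[tĩma]

/i/ before nasal /m/ → [ĩ]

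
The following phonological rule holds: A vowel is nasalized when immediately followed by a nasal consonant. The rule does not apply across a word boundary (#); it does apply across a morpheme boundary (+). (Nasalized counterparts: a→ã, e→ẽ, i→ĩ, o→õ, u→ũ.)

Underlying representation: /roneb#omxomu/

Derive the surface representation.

[rõneb#õmxõmu]

/o/ before nasal /n/ → [õ]
/o/ before nasal /m/ → [õ]
/o/ before nasal /m/ → [õ]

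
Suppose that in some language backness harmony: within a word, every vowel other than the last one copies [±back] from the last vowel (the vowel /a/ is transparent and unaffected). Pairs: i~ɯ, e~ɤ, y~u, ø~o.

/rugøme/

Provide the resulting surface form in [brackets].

[rygøme]

/u/ harmonizes with /e/ ([-back]) → [y]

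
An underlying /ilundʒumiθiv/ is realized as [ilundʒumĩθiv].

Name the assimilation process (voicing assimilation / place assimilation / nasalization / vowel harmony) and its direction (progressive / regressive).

/i/→[ĩ].
Each target copies a feature from the preceding segment, so the direction is progressive.

nasalization, progressive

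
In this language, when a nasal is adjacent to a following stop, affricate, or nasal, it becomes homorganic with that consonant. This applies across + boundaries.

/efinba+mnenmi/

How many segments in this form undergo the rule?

/n/ before /b/ (labial) → [m]
/m/ before /n/ (alveolar) → [n]
/n/ before /m/ (labial) → [m]
3 segments change.

3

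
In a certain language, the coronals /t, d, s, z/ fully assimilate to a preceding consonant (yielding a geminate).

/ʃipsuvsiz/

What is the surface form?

[ʃippuvviz]

/s/ after /p/ → [p] (total assimilation)
/s/ after /v/ → [v] (total assimilation)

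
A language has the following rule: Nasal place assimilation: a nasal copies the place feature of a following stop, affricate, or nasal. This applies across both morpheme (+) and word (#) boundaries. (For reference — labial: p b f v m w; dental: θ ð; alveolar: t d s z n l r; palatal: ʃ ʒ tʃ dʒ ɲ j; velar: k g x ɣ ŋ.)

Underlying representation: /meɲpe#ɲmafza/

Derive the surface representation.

/ɲ/ before /p/ (labial) → [m]
/ɲ/ before /m/ (labial) → [m]

[mempe#mmafza]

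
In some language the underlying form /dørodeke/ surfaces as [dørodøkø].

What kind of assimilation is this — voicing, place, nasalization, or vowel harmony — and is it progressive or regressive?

/e/→[ø] /e/→[ø].
Vowels agree with the first vowel, so the harmony is progressive.

vowel harmony, progressive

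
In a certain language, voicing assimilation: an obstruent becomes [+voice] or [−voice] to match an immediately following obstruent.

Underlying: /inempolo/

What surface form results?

[inempolo]

no segment meets the rule's conditions; no change.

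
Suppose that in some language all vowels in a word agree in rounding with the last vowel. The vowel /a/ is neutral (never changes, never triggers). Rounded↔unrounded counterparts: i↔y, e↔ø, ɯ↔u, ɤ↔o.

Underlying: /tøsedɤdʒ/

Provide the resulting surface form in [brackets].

[tesedɤdʒ]

/ø/ harmonizes with /ɤ/ ([-round]) → [e]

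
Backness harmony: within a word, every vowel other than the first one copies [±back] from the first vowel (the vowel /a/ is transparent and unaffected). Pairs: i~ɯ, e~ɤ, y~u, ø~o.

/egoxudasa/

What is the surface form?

[egøxydasa]

/o/ harmonizes with /e/ ([-back]) → [ø]
/u/ harmonizes with /e/ ([-back]) → [y]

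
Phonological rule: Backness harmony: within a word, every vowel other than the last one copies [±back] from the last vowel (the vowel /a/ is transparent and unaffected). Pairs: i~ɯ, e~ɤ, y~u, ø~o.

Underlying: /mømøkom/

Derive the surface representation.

/ø/ harmonizes with /o/ ([+back]) → [o]
/ø/ harmonizes with /o/ ([+back]) → [o]

[momokom]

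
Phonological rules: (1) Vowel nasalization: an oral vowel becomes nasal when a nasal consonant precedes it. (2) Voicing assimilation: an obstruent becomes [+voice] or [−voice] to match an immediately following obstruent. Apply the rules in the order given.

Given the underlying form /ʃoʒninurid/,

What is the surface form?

[ʃoʒnĩnũrid]

Rule 1: /i/ after nasal /n/ → [ĩ]
Rule 1: /u/ after nasal /n/ → [ũ]
After rule 1: ʃoʒnĩnũrid
Rule 2: no segment meets the rule's conditions; no change.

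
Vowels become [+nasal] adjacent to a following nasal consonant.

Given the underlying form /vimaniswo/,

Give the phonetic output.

/i/ before nasal /m/ → [ĩ]
/a/ before nasal /n/ → [ã]

[vĩmãniswo]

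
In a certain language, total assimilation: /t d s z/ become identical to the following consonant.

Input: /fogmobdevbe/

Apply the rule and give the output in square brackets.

no segment meets the rule's conditions; no change.

[fogmobdevbe]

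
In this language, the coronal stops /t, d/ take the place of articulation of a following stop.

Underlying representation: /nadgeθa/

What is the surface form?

/d/ before /g/ (velar) → [g]

[naggeθa]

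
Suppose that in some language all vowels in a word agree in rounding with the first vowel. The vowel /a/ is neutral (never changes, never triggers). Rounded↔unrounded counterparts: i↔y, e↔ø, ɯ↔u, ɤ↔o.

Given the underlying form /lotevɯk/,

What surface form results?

/e/ harmonizes with /o/ ([+round]) → [ø]
/ɯ/ harmonizes with /o/ ([+round]) → [u]

[lotøvuk]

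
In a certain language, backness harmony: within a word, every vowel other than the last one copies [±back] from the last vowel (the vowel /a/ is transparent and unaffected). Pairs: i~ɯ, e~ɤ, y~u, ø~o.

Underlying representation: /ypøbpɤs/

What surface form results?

/y/ harmonizes with /ɤ/ ([+back]) → [u]
/ø/ harmonizes with /ɤ/ ([+back]) → [o]

[upobpɤs]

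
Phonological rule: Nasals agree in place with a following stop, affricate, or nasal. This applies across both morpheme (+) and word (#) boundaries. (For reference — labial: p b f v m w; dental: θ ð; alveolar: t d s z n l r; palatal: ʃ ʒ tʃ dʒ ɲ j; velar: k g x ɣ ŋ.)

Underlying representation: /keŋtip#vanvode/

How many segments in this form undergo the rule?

/ŋ/ before /t/ (alveolar) → [n]
1 segment changes.

1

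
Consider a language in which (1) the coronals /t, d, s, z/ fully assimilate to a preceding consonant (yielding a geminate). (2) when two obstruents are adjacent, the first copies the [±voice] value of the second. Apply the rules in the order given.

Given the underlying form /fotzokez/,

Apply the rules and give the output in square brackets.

Rule 1: /z/ after /t/ → [t] (total assimilation)
After rule 1: fottokez
Rule 2: no segment meets the rule's conditions; no change.

[fottokez]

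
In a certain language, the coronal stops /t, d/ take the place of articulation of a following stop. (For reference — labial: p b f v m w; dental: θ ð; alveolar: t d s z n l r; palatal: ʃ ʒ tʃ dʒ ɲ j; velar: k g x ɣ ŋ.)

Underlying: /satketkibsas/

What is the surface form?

/t/ before /k/ (velar) → [k]
/t/ before /k/ (velar) → [k]

[sakkekkibsas]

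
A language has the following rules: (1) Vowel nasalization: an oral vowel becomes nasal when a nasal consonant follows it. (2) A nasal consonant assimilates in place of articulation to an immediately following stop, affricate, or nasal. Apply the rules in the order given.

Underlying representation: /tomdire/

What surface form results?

[tõndire]

Rule 1: /o/ before nasal /m/ → [õ]
After rule 1: tõmdire
Rule 2: /m/ before /d/ (alveolar) → [n]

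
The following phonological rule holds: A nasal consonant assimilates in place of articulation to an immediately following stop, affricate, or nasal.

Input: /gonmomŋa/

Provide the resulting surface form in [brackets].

[gommoŋŋa]

/n/ before /m/ (labial) → [m]
/m/ before /ŋ/ (velar) → [ŋ]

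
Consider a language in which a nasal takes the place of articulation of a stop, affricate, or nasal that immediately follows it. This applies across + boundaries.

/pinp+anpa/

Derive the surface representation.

[pimp+ampa]

/n/ before /p/ (labial) → [m]
/n/ before /p/ (labial) → [m]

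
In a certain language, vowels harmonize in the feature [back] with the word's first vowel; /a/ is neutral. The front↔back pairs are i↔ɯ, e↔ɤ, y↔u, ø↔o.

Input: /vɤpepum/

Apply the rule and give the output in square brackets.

[vɤpɤpum]

/e/ harmonizes with /ɤ/ ([+back]) → [ɤ]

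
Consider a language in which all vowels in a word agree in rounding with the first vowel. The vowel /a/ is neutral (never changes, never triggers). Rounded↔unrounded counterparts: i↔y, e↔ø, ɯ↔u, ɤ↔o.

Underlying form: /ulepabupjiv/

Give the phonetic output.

[uløpabupjyv]

/e/ harmonizes with /u/ ([+round]) → [ø]
/i/ harmonizes with /u/ ([+round]) → [y]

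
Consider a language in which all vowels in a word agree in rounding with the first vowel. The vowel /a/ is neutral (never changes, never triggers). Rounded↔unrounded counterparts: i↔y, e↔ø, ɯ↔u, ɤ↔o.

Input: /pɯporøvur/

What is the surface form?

[pɯpɤrevɯr]

/o/ harmonizes with /ɯ/ ([-round]) → [ɤ]
/ø/ harmonizes with /ɯ/ ([-round]) → [e]
/u/ harmonizes with /ɯ/ ([-round]) → [ɯ]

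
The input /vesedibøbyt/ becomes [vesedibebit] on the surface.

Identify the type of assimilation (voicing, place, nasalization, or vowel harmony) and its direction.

vowel harmony, progressive

/ø/→[e] /y/→[i].
Vowels agree with the first vowel, so the harmony is progressive.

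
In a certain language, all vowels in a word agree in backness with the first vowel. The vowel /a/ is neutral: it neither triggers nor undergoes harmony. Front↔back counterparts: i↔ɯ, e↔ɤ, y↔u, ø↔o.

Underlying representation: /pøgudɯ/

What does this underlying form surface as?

[pøgydi]

/u/ harmonizes with /ø/ ([-back]) → [y]
/ɯ/ harmonizes with /ø/ ([-back]) → [i]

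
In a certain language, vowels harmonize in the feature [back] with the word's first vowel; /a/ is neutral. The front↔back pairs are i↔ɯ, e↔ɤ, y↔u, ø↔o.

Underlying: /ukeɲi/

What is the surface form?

[ukɤɲɯ]

/e/ harmonizes with /u/ ([+back]) → [ɤ]
/i/ harmonizes with /u/ ([+back]) → [ɯ]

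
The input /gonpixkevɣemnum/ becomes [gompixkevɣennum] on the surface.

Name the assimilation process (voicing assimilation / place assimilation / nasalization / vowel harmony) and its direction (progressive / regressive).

place assimilation, regressive

/n/→[m] /m/→[n].
Each target copies a feature from the following segment, so the direction is regressive.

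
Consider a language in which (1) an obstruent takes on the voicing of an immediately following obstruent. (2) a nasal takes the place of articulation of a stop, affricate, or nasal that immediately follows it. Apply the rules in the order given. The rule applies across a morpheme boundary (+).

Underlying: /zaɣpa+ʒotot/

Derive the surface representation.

Rule 1: /ɣ/ before /p/ (voiceless) → [x]
After rule 1: zaxpa+ʒotot
Rule 2: no segment meets the rule's conditions; no change.

[zaxpa+ʒotot]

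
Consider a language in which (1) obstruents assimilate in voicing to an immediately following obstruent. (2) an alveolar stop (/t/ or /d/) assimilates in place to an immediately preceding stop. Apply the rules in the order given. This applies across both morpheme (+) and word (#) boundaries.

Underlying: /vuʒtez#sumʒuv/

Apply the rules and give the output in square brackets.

Rule 1: /ʒ/ before /t/ (voiceless) → [ʃ]
Rule 1: /z/ before /s/ (voiceless) → [s]
After rule 1: vuʃtes#sumʒuv
Rule 2: no segment meets the rule's conditions; no change.

[vuʃtes#sumʒuv]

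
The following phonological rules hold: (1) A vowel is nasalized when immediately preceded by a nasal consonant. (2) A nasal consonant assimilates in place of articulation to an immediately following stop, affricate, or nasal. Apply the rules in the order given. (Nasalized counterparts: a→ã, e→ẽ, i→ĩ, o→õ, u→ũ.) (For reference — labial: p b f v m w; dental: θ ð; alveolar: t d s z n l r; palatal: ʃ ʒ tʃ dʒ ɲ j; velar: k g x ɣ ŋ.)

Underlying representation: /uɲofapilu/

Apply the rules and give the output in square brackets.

Rule 1: /o/ after nasal /ɲ/ → [õ]
After rule 1: uɲõfapilu
Rule 2: no segment meets the rule's conditions; no change.

[uɲõfapilu]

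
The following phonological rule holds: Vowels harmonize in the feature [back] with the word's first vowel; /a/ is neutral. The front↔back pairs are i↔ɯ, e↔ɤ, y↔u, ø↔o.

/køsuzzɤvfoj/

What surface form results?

[køsyzzevføj]

/u/ harmonizes with /ø/ ([-back]) → [y]
/ɤ/ harmonizes with /ø/ ([-back]) → [e]
/o/ harmonizes with /ø/ ([-back]) → [ø]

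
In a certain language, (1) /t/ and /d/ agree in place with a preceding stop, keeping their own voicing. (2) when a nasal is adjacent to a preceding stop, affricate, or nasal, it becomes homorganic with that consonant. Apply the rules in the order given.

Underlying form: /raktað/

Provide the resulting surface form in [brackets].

Rule 1: /t/ after /k/ (velar) → [k]
After rule 1: rakkað
Rule 2: no segment meets the rule's conditions; no change.

[rakkað]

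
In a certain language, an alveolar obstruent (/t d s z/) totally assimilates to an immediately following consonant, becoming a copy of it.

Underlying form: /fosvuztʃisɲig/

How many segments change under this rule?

3

/s/ before /v/ → [v] (total assimilation)
/z/ before /tʃ/ → [tʃ] (total assimilation)
/s/ before /ɲ/ → [ɲ] (total assimilation)
3 segments change.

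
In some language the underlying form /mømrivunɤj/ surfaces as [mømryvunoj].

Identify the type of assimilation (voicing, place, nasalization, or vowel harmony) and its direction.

/i/→[y] /ɤ/→[o].
Vowels agree with the first vowel, so the harmony is progressive.

vowel harmony, progressive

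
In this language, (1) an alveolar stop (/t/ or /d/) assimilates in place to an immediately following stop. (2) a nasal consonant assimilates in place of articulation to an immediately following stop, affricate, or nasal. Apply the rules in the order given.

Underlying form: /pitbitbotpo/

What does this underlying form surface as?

Rule 1: /t/ before /b/ (labial) → [p]
Rule 1: /t/ before /b/ (labial) → [p]
Rule 1: /t/ before /p/ (labial) → [p]
After rule 1: pipbipboppo
Rule 2: no segment meets the rule's conditions; no change.

[pipbipboppo]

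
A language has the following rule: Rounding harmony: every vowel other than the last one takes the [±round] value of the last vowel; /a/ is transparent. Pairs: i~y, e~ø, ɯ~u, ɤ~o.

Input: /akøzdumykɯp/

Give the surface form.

/ø/ harmonizes with /ɯ/ ([-round]) → [e]
/u/ harmonizes with /ɯ/ ([-round]) → [ɯ]
/y/ harmonizes with /ɯ/ ([-round]) → [i]

[akezdɯmikɯp]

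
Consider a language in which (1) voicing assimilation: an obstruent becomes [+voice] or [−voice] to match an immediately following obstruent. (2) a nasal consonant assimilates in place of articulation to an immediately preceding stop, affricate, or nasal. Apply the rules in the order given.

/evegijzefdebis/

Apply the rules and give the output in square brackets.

[evegijzevdebis]

Rule 1: /f/ before /d/ (voiced) → [v]
After rule 1: evegijzevdebis
Rule 2: no segment meets the rule's conditions; no change.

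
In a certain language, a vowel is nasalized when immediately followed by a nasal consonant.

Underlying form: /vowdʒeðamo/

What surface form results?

/a/ before nasal /m/ → [ã]

[vowdʒeðãmo]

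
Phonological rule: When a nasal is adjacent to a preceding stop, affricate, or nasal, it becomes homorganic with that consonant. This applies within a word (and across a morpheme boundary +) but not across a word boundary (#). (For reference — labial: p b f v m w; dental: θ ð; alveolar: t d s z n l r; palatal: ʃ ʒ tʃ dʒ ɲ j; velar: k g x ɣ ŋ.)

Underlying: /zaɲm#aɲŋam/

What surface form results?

/m/ after /ɲ/ (palatal) → [ɲ]
/ŋ/ after /ɲ/ (palatal) → [ɲ]

[zaɲɲ#aɲɲam]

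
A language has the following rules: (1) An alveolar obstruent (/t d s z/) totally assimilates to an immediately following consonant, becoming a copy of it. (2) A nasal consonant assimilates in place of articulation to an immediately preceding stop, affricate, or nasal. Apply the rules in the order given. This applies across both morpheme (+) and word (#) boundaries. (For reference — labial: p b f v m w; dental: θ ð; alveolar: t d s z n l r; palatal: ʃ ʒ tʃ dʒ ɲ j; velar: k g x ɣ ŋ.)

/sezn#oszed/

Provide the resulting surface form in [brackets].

Rule 1: /z/ before /n/ → [n] (total assimilation)
Rule 1: /s/ before /z/ → [z] (total assimilation)
After rule 1: senn#ozzed
Rule 2: no segment meets the rule's conditions; no change.

[senn#ozzed]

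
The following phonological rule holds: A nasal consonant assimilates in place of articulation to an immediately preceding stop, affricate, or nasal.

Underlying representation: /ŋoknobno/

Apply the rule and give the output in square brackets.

/n/ after /k/ (velar) → [ŋ]
/n/ after /b/ (labial) → [m]

[ŋokŋobmo]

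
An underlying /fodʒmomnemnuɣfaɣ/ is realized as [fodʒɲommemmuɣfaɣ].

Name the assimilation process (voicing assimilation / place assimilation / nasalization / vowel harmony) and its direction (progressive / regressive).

/m/→[ɲ] /n/→[m] /n/→[m].
Each target copies a feature from the preceding segment, so the direction is progressive.

place assimilation, progressive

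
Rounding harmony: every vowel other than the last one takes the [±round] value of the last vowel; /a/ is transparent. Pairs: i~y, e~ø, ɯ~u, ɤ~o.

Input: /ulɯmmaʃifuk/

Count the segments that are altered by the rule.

/ɯ/ harmonizes with /u/ ([+round]) → [u]
/i/ harmonizes with /u/ ([+round]) → [y]
2 segments change.

2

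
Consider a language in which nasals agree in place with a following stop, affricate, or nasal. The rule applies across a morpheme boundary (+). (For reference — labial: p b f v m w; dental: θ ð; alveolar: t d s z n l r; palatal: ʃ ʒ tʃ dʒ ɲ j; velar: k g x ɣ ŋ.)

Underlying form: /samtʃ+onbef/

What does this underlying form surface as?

[saɲtʃ+ombef]

/m/ before /tʃ/ (palatal) → [ɲ]
/n/ before /b/ (labial) → [m]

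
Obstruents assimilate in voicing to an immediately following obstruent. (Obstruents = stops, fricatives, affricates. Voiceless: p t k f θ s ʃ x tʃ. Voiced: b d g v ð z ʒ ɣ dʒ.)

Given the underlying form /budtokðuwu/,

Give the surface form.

[buttogðuwu]

/d/ before /t/ (voiceless) → [t]
/k/ before /ð/ (voiced) → [g]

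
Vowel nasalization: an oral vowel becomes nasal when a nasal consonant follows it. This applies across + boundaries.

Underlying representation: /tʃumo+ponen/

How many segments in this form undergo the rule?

/u/ before nasal /m/ → [ũ]
/o/ before nasal /n/ → [õ]
/e/ before nasal /n/ → [ẽ]
3 segments change.

3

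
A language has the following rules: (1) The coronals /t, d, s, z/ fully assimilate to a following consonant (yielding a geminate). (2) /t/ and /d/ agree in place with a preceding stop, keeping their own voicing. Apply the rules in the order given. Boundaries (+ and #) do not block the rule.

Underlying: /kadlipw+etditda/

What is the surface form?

Rule 1: /d/ before /l/ → [l] (total assimilation)
Rule 1: /t/ before /d/ → [d] (total assimilation)
Rule 1: /t/ before /d/ → [d] (total assimilation)
After rule 1: kallipw+eddidda
Rule 2: no segment meets the rule's conditions; no change.

[kallipw+eddidda]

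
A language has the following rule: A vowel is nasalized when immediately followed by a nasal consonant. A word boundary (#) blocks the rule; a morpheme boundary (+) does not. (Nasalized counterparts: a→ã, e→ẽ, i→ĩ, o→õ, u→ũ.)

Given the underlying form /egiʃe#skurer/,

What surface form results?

[egiʃe#skurer]

no segment meets the rule's conditions; no change.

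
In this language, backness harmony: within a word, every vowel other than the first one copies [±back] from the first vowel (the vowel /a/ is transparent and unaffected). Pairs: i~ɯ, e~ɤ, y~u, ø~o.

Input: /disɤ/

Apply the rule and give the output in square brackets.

/ɤ/ harmonizes with /i/ ([-back]) → [e]

[dise]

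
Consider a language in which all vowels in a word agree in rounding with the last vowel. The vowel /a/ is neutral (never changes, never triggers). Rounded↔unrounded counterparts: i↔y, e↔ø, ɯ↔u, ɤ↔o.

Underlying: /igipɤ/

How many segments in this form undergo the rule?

0

No segment meets the rule's conditions.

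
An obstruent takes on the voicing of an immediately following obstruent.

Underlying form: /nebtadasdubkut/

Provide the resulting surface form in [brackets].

/b/ before /t/ (voiceless) → [p]
/s/ before /d/ (voiced) → [z]
/b/ before /k/ (voiceless) → [p]

[neptadazdupkut]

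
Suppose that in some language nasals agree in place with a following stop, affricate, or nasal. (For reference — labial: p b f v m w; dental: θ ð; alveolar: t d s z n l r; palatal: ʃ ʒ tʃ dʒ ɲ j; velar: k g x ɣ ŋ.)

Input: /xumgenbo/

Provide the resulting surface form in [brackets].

[xuŋgembo]

/m/ before /g/ (velar) → [ŋ]
/n/ before /b/ (labial) → [m]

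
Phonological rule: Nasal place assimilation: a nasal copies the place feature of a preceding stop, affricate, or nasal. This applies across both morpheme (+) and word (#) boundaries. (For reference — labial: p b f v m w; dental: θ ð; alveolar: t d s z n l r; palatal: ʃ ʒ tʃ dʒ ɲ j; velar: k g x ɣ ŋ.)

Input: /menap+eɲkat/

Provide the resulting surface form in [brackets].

[menap+eɲkat]

no segment meets the rule's conditions; no change.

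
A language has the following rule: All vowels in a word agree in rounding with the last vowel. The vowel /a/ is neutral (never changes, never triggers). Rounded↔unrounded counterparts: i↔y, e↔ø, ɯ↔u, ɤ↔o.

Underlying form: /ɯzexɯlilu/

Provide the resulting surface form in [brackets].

[uzøxulylu]

/ɯ/ harmonizes with /u/ ([+round]) → [u]
/e/ harmonizes with /u/ ([+round]) → [ø]
/ɯ/ harmonizes with /u/ ([+round]) → [u]
/i/ harmonizes with /u/ ([+round]) → [y]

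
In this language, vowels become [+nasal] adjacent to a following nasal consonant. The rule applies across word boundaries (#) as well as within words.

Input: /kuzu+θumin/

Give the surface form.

[kuzu+θũmĩn]

/u/ before nasal /m/ → [ũ]
/i/ before nasal /n/ → [ĩ]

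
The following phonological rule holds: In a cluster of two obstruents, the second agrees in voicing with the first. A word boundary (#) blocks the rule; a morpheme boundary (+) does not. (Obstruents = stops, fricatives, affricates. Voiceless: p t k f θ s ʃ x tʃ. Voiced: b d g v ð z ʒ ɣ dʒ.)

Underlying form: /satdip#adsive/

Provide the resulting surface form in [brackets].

/d/ after /t/ (voiceless) → [t]
/s/ after /d/ (voiced) → [z]

[sattip#adzive]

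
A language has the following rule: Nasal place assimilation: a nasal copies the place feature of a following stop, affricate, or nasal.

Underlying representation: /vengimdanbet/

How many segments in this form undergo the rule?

3

/n/ before /g/ (velar) → [ŋ]
/m/ before /d/ (alveolar) → [n]
/n/ before /b/ (labial) → [m]
3 segments change.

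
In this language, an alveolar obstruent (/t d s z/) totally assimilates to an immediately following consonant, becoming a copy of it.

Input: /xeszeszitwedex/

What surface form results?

/s/ before /z/ → [z] (total assimilation)
/s/ before /z/ → [z] (total assimilation)
/t/ before /w/ → [w] (total assimilation)

[xezzezziwwedex]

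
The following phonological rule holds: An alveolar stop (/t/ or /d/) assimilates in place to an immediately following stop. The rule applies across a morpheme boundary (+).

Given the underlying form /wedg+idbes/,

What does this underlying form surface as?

[wegg+ibbes]

/d/ before /g/ (velar) → [g]
/d/ before /b/ (labial) → [b]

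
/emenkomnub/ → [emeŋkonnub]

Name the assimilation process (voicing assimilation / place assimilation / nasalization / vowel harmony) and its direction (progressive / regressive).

/n/→[ŋ] /m/→[n].
Each target copies a feature from the following segment, so the direction is regressive.

place assimilation, regressive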